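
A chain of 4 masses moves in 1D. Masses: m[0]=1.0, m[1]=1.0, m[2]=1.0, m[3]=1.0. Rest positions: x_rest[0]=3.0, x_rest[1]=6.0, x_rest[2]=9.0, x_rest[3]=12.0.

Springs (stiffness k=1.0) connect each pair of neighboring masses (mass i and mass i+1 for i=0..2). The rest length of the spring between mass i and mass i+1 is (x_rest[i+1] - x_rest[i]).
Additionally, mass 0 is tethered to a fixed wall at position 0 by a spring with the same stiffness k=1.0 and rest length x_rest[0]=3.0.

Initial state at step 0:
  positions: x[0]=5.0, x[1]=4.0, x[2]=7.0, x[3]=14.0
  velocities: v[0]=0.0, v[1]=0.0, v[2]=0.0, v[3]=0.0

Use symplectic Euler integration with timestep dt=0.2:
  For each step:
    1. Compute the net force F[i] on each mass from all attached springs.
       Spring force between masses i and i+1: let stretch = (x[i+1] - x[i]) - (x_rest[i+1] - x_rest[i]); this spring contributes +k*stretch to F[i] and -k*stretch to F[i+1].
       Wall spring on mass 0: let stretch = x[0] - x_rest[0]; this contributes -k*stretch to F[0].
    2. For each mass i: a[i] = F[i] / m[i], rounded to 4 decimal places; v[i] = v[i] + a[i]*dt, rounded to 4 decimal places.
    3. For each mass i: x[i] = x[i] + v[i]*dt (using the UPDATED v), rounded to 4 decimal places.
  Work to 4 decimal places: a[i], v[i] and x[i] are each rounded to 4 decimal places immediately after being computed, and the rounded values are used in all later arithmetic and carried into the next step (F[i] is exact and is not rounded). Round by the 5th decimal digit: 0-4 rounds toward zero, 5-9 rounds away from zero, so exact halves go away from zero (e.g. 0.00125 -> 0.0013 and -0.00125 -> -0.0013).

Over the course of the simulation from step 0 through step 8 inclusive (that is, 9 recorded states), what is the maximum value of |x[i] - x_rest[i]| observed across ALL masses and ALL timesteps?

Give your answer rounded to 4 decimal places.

Answer: 2.3726

Derivation:
Step 0: x=[5.0000 4.0000 7.0000 14.0000] v=[0.0000 0.0000 0.0000 0.0000]
Step 1: x=[4.7600 4.1600 7.1600 13.8400] v=[-1.2000 0.8000 0.8000 -0.8000]
Step 2: x=[4.3056 4.4640 7.4672 13.5328] v=[-2.2720 1.5200 1.5360 -1.5360]
Step 3: x=[3.6853 4.8818 7.8969 13.1030] v=[-3.1014 2.0890 2.1485 -2.1491]
Step 4: x=[2.9655 5.3723 8.4142 12.5849] v=[-3.5992 2.4527 2.5867 -2.5903]
Step 5: x=[2.2233 5.8882 8.9767 12.0200] v=[-3.7109 2.5797 2.8125 -2.8244]
Step 6: x=[1.5388 6.3811 9.5374 11.4534] v=[-3.4226 2.4644 2.8035 -2.8331]
Step 7: x=[0.9864 6.8065 10.0485 10.9301] v=[-2.7619 2.1272 2.5554 -2.6163]
Step 8: x=[0.6274 7.1288 10.4652 10.4916] v=[-1.7952 1.6116 2.0833 -2.1926]
Max displacement = 2.3726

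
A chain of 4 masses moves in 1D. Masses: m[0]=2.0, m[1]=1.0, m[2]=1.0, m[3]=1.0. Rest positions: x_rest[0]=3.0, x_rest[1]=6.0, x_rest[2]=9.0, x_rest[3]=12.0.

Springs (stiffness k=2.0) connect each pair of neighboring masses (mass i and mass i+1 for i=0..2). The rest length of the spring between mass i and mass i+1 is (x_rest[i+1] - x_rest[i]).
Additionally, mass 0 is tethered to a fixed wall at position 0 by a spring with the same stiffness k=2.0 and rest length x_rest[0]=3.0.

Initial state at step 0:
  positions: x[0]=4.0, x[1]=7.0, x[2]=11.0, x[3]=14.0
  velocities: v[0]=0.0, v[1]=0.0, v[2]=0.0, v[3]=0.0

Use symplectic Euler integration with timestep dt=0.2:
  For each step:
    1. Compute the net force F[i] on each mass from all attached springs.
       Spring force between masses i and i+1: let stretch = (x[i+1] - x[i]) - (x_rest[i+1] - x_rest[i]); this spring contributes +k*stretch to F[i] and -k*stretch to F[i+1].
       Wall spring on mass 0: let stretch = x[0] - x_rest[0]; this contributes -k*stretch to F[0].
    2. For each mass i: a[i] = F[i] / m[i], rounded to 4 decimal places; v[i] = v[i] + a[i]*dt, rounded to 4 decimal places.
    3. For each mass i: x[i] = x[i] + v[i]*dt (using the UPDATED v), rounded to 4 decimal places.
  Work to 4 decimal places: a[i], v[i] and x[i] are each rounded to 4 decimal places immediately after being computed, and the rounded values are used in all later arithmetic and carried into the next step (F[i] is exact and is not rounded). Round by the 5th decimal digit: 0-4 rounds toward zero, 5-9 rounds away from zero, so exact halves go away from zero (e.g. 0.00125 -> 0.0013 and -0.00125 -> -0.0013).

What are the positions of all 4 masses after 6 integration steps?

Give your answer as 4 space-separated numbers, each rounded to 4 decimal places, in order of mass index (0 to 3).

Step 0: x=[4.0000 7.0000 11.0000 14.0000] v=[0.0000 0.0000 0.0000 0.0000]
Step 1: x=[3.9600 7.0800 10.9200 14.0000] v=[-0.2000 0.4000 -0.4000 0.0000]
Step 2: x=[3.8864 7.2176 10.7792 13.9936] v=[-0.3680 0.6880 -0.7040 -0.0320]
Step 3: x=[3.7906 7.3736 10.6106 13.9700] v=[-0.4790 0.7802 -0.8429 -0.1178]
Step 4: x=[3.6865 7.5020 10.4518 13.9177] v=[-0.5205 0.6418 -0.7939 -0.2616]
Step 5: x=[3.5876 7.5611 10.3343 13.8281] v=[-0.4947 0.2955 -0.5875 -0.4480]
Step 6: x=[3.5041 7.5242 10.2744 13.6990] v=[-0.4175 -0.1846 -0.2993 -0.6455]

Answer: 3.5041 7.5242 10.2744 13.6990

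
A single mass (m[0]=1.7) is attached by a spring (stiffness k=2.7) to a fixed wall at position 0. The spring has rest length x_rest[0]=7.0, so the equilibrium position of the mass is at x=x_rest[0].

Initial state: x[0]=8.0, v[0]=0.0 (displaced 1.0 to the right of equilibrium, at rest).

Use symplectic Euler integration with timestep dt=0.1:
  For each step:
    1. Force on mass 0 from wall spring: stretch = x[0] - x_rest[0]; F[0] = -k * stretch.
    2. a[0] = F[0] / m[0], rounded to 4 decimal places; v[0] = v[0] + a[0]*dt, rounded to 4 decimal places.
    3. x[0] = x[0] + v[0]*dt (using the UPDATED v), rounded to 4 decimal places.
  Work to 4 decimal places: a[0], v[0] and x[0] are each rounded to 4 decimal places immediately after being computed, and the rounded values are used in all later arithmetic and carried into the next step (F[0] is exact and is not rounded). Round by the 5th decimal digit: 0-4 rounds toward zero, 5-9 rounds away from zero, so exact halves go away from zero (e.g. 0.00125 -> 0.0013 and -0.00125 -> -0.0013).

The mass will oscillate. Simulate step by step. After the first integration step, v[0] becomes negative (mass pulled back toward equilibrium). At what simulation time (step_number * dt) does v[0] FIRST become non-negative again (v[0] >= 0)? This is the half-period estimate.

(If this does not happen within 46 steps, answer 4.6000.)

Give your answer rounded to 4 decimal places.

Step 0: x=[8.0000] v=[0.0000]
Step 1: x=[7.9841] v=[-0.1588]
Step 2: x=[7.9526] v=[-0.3151]
Step 3: x=[7.9060] v=[-0.4664]
Step 4: x=[7.8450] v=[-0.6103]
Step 5: x=[7.7706] v=[-0.7445]
Step 6: x=[7.6839] v=[-0.8669]
Step 7: x=[7.5864] v=[-0.9755]
Step 8: x=[7.4795] v=[-1.0686]
Step 9: x=[7.3650] v=[-1.1448]
Step 10: x=[7.2447] v=[-1.2028]
Step 11: x=[7.1205] v=[-1.2417]
Step 12: x=[6.9944] v=[-1.2608]
Step 13: x=[6.8684] v=[-1.2599]
Step 14: x=[6.7445] v=[-1.2390]
Step 15: x=[6.6247] v=[-1.1984]
Step 16: x=[6.5108] v=[-1.1388]
Step 17: x=[6.4047] v=[-1.0611]
Step 18: x=[6.3080] v=[-0.9666]
Step 19: x=[6.2223] v=[-0.8567]
Step 20: x=[6.1490] v=[-0.7332]
Step 21: x=[6.0892] v=[-0.5980]
Step 22: x=[6.0439] v=[-0.4533]
Step 23: x=[6.0138] v=[-0.3015]
Step 24: x=[5.9993] v=[-0.1449]
Step 25: x=[6.0007] v=[0.0140]
First v>=0 after going negative at step 25, time=2.5000

Answer: 2.5000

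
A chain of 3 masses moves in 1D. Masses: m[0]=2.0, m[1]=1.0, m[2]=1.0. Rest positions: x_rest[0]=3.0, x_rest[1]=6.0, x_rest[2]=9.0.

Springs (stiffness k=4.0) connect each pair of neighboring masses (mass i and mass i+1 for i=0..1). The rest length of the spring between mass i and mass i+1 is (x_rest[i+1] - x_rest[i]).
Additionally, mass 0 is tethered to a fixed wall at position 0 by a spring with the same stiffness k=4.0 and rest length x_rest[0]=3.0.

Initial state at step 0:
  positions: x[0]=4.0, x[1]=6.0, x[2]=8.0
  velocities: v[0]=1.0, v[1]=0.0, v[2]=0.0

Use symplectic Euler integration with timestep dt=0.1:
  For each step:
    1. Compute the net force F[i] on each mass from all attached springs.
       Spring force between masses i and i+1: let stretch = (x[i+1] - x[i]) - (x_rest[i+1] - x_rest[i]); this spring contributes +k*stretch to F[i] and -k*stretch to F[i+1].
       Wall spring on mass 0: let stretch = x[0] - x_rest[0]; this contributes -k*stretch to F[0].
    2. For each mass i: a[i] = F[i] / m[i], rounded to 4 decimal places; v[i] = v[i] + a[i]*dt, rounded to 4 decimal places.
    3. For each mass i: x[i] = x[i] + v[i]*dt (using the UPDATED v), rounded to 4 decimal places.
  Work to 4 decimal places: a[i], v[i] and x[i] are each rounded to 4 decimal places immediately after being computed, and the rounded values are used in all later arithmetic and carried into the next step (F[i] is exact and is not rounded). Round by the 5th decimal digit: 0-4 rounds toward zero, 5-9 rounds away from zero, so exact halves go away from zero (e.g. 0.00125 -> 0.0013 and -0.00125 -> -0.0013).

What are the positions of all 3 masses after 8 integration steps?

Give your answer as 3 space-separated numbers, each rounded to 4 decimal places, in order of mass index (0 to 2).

Answer: 3.3862 6.2318 9.1649

Derivation:
Step 0: x=[4.0000 6.0000 8.0000] v=[1.0000 0.0000 0.0000]
Step 1: x=[4.0600 6.0000 8.0400] v=[0.6000 0.0000 0.4000]
Step 2: x=[4.0776 6.0040 8.1184] v=[0.1760 0.0400 0.7840]
Step 3: x=[4.0522 6.0155 8.2322] v=[-0.2542 0.1152 1.1382]
Step 4: x=[3.9850 6.0372 8.3774] v=[-0.6720 0.2166 1.4515]
Step 5: x=[3.8791 6.0704 8.5489] v=[-1.0586 0.3318 1.7154]
Step 6: x=[3.7395 6.1151 8.7413] v=[-1.3962 0.4467 1.9240]
Step 7: x=[3.5726 6.1698 8.9487] v=[-1.6690 0.5469 2.0735]
Step 8: x=[3.3862 6.2318 9.1649] v=[-1.8641 0.6196 2.1619]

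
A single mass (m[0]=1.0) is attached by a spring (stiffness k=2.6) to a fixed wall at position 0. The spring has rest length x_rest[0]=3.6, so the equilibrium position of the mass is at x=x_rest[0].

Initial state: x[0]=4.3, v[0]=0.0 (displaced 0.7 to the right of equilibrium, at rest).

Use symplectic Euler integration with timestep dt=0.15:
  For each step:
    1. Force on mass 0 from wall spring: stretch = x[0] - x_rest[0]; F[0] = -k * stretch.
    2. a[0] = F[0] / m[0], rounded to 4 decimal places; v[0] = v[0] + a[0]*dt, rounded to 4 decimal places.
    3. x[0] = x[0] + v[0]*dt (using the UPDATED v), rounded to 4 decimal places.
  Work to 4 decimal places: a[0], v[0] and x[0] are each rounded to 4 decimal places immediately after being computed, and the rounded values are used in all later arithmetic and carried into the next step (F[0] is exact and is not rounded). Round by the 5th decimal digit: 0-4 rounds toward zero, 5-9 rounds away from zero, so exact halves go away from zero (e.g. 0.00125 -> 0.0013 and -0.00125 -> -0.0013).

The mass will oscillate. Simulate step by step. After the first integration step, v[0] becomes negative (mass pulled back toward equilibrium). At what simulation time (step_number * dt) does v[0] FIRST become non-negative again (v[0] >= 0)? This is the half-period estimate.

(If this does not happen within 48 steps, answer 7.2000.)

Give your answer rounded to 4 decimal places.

Step 0: x=[4.3000] v=[0.0000]
Step 1: x=[4.2591] v=[-0.2730]
Step 2: x=[4.1796] v=[-0.5301]
Step 3: x=[4.0662] v=[-0.7562]
Step 4: x=[3.9255] v=[-0.9380]
Step 5: x=[3.7658] v=[-1.0649]
Step 6: x=[3.5964] v=[-1.1296]
Step 7: x=[3.4272] v=[-1.1282]
Step 8: x=[3.2681] v=[-1.0608]
Step 9: x=[3.1284] v=[-0.9314]
Step 10: x=[3.0163] v=[-0.7475]
Step 11: x=[2.9383] v=[-0.5199]
Step 12: x=[2.8990] v=[-0.2618]
Step 13: x=[2.9007] v=[0.0116]
First v>=0 after going negative at step 13, time=1.9500

Answer: 1.9500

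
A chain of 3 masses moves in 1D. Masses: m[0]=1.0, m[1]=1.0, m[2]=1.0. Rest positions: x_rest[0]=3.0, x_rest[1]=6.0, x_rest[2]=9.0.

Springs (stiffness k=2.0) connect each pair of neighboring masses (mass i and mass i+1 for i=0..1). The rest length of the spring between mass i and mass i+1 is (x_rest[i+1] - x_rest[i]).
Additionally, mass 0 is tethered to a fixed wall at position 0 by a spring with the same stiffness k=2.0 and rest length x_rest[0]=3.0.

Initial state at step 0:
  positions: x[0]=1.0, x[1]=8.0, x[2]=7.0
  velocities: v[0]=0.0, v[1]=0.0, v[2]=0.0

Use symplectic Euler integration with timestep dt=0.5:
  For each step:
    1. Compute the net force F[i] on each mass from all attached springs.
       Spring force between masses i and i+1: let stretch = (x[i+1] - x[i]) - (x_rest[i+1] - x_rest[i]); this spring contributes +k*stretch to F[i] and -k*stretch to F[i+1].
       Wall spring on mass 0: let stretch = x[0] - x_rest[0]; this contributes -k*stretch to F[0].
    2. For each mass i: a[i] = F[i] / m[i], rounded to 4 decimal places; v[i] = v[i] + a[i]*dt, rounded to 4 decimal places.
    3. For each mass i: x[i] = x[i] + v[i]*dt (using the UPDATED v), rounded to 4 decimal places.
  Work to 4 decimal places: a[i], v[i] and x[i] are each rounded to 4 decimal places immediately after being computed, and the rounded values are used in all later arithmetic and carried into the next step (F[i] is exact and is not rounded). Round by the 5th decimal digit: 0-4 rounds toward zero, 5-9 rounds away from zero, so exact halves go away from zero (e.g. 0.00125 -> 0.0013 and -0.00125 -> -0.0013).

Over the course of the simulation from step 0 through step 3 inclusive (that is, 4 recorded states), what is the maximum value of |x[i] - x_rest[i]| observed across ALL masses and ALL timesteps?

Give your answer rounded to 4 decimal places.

Answer: 3.5000

Derivation:
Step 0: x=[1.0000 8.0000 7.0000] v=[0.0000 0.0000 0.0000]
Step 1: x=[4.0000 4.0000 9.0000] v=[6.0000 -8.0000 4.0000]
Step 2: x=[5.0000 2.5000 10.0000] v=[2.0000 -3.0000 2.0000]
Step 3: x=[2.2500 6.0000 8.7500] v=[-5.5000 7.0000 -2.5000]
Max displacement = 3.5000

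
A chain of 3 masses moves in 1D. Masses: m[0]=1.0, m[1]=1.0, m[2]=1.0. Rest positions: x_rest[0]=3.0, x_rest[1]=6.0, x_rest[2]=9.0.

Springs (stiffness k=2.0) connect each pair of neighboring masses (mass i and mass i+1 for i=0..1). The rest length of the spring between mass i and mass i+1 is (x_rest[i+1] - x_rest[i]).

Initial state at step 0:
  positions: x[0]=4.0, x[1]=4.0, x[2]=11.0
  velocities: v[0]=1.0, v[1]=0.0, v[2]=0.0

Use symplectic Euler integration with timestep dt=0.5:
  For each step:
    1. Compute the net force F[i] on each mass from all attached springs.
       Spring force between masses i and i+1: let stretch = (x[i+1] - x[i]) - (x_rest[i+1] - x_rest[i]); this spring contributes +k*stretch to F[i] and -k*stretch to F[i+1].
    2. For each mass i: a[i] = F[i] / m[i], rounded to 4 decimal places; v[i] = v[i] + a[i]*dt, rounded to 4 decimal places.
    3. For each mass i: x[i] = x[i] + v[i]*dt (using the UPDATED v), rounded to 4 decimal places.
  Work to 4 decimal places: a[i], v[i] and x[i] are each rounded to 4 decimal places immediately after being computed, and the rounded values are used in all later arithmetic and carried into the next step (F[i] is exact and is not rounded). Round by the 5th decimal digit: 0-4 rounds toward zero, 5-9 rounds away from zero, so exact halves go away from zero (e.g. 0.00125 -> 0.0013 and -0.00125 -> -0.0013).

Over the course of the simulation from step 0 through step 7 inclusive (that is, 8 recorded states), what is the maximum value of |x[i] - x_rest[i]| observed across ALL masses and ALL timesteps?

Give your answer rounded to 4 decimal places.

Step 0: x=[4.0000 4.0000 11.0000] v=[1.0000 0.0000 0.0000]
Step 1: x=[3.0000 7.5000 9.0000] v=[-2.0000 7.0000 -4.0000]
Step 2: x=[2.7500 9.5000 7.7500] v=[-0.5000 4.0000 -2.5000]
Step 3: x=[4.3750 7.2500 8.8750] v=[3.2500 -4.5000 2.2500]
Step 4: x=[5.9375 4.3750 10.6875] v=[3.1250 -5.7500 3.6250]
Step 5: x=[5.2188 5.4375 10.8438] v=[-1.4375 2.1250 0.3125]
Step 6: x=[3.1094 9.0938 9.7969] v=[-4.2188 7.3126 -2.0938]
Step 7: x=[2.4922 10.1095 9.8985] v=[-1.2344 2.0313 0.2031]
Max displacement = 4.1095

Answer: 4.1095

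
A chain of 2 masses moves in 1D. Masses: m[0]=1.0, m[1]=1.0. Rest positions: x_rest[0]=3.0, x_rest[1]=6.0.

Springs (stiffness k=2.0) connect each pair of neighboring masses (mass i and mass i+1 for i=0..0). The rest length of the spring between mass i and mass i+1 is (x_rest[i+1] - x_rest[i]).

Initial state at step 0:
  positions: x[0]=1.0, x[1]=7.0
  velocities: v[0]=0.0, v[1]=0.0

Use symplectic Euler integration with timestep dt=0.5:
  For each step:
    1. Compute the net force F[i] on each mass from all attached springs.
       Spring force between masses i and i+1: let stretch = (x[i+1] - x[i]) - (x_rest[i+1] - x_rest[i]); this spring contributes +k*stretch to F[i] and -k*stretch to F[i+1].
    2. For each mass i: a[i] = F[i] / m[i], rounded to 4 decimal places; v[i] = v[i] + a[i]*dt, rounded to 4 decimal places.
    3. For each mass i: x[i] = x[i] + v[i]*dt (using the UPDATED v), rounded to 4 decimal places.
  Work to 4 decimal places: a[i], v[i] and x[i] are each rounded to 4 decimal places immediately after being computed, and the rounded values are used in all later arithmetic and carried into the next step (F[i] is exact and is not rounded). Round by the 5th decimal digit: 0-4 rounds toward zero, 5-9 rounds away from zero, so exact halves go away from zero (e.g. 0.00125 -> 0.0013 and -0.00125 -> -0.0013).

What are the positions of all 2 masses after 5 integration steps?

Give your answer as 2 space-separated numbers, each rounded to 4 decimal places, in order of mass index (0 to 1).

Step 0: x=[1.0000 7.0000] v=[0.0000 0.0000]
Step 1: x=[2.5000 5.5000] v=[3.0000 -3.0000]
Step 2: x=[4.0000 4.0000] v=[3.0000 -3.0000]
Step 3: x=[4.0000 4.0000] v=[0.0000 0.0000]
Step 4: x=[2.5000 5.5000] v=[-3.0000 3.0000]
Step 5: x=[1.0000 7.0000] v=[-3.0000 3.0000]

Answer: 1.0000 7.0000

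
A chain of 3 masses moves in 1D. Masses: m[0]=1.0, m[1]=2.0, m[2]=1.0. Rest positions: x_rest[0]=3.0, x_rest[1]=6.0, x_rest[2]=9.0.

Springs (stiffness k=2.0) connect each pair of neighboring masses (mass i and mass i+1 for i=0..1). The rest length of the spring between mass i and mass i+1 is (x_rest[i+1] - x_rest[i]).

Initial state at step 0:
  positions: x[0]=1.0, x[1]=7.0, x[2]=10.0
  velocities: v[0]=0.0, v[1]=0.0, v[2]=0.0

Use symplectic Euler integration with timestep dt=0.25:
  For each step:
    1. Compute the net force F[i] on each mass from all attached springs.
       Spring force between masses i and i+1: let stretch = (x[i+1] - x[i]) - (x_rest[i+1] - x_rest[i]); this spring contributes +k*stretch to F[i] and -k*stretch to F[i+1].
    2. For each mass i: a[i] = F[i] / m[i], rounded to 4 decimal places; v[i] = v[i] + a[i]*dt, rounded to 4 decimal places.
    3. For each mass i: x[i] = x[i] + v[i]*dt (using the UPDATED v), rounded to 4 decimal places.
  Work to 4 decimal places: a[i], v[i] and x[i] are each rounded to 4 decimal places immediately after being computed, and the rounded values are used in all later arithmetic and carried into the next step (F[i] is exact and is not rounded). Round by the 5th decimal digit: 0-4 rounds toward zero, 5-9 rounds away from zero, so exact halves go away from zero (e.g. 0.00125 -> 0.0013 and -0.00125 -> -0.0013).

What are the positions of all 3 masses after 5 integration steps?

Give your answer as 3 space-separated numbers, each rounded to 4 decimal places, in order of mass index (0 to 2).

Step 0: x=[1.0000 7.0000 10.0000] v=[0.0000 0.0000 0.0000]
Step 1: x=[1.3750 6.8125 10.0000] v=[1.5000 -0.7500 0.0000]
Step 2: x=[2.0547 6.4844 9.9766] v=[2.7188 -1.3125 -0.0938]
Step 3: x=[2.9131 6.0977 9.8916] v=[3.4337 -1.5469 -0.3399]
Step 4: x=[3.7946 5.7491 9.7074] v=[3.5260 -1.3946 -0.7369]
Step 5: x=[4.5454 5.5257 9.4034] v=[3.0033 -0.8937 -1.2161]

Answer: 4.5454 5.5257 9.4034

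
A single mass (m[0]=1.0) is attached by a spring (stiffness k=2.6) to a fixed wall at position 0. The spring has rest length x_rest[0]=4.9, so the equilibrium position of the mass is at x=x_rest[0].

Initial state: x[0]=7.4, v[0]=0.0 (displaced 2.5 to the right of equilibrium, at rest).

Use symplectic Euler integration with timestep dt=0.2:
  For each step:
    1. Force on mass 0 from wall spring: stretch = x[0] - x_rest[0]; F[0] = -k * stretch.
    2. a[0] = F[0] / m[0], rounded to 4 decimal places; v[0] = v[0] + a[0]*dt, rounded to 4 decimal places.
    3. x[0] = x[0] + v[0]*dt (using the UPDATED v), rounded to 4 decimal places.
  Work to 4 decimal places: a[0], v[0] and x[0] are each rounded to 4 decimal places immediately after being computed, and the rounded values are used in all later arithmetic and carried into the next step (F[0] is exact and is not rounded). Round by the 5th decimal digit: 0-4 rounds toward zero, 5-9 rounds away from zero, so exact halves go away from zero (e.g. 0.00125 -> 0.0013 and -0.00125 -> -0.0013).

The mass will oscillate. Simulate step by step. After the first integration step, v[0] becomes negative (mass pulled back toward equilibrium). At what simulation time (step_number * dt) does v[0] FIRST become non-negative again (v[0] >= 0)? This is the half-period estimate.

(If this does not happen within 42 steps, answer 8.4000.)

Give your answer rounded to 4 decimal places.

Step 0: x=[7.4000] v=[0.0000]
Step 1: x=[7.1400] v=[-1.3000]
Step 2: x=[6.6470] v=[-2.4648]
Step 3: x=[5.9724] v=[-3.3732]
Step 4: x=[5.1862] v=[-3.9308]
Step 5: x=[4.3703] v=[-4.0796]
Step 6: x=[3.6095] v=[-3.8042]
Step 7: x=[2.9829] v=[-3.1331]
Step 8: x=[2.5557] v=[-2.1362]
Step 9: x=[2.3723] v=[-0.9172]
Step 10: x=[2.4517] v=[0.3972]
First v>=0 after going negative at step 10, time=2.0000

Answer: 2.0000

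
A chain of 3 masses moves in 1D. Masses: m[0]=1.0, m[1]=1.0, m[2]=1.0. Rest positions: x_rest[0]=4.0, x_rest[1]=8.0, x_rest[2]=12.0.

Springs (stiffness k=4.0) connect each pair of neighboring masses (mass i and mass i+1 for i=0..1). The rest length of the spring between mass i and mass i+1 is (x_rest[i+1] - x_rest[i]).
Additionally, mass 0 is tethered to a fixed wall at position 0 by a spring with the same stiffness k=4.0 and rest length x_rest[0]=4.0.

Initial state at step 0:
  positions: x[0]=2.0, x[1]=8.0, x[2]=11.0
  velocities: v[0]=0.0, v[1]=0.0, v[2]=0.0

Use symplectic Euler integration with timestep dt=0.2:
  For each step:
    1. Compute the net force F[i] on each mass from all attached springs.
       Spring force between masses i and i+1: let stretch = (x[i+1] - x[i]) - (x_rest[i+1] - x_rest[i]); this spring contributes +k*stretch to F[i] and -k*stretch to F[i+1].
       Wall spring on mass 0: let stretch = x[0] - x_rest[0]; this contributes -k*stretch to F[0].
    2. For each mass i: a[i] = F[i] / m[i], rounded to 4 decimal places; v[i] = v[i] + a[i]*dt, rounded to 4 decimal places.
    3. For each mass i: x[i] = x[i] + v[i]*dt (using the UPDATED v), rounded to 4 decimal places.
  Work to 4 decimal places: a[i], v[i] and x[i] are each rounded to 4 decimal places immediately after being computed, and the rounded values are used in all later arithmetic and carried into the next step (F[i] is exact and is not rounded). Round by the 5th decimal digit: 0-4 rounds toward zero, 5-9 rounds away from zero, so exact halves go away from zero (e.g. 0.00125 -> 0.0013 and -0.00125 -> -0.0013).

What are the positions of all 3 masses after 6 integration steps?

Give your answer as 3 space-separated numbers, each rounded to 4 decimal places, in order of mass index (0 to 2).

Answer: 4.4051 8.0611 11.0104

Derivation:
Step 0: x=[2.0000 8.0000 11.0000] v=[0.0000 0.0000 0.0000]
Step 1: x=[2.6400 7.5200 11.1600] v=[3.2000 -2.4000 0.8000]
Step 2: x=[3.6384 6.8416 11.3776] v=[4.9920 -3.3920 1.0880]
Step 3: x=[4.5672 6.3764 11.5094] v=[4.6438 -2.3258 0.6592]
Step 4: x=[5.0547 6.4430 11.4600] v=[2.4374 0.3332 -0.2472]
Step 5: x=[4.9556 7.0902 11.2478] v=[-0.4957 3.2362 -1.0608]
Step 6: x=[4.4051 8.0611 11.0104] v=[-2.7525 4.8546 -1.1869]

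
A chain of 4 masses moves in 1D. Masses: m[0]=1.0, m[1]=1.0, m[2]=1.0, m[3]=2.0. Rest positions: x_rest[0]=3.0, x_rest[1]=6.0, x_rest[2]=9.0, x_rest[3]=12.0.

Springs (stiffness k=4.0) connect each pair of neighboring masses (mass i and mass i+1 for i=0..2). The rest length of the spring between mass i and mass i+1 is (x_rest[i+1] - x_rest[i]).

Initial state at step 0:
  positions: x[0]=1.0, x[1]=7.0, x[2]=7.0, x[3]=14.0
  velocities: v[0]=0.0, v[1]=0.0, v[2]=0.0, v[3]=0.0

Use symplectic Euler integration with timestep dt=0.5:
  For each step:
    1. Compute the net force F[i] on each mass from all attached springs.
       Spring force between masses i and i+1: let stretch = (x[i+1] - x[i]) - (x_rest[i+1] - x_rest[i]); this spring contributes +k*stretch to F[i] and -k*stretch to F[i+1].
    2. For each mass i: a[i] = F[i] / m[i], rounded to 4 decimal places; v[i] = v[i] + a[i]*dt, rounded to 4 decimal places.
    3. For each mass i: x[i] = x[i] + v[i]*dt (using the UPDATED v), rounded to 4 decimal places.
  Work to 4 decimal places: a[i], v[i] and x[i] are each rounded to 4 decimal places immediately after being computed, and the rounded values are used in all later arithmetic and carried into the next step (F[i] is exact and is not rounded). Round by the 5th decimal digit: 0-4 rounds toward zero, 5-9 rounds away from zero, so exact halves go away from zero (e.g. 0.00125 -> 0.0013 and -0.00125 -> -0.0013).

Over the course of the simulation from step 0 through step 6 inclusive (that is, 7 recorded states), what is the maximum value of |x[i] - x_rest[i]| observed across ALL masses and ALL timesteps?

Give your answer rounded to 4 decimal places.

Step 0: x=[1.0000 7.0000 7.0000 14.0000] v=[0.0000 0.0000 0.0000 0.0000]
Step 1: x=[4.0000 1.0000 14.0000 12.0000] v=[6.0000 -12.0000 14.0000 -4.0000]
Step 2: x=[1.0000 11.0000 6.0000 12.5000] v=[-6.0000 20.0000 -16.0000 1.0000]
Step 3: x=[5.0000 6.0000 9.5000 11.2500] v=[8.0000 -10.0000 7.0000 -2.5000]
Step 4: x=[7.0000 3.5000 11.2500 10.6250] v=[4.0000 -5.0000 3.5000 -1.2500]
Step 5: x=[2.5000 12.2500 4.6250 11.8125] v=[-9.0000 17.5000 -13.2500 2.3750]
Step 6: x=[4.7500 3.6250 12.8125 10.9063] v=[4.5000 -17.2500 16.3750 -1.8125]
Max displacement = 6.2500

Answer: 6.2500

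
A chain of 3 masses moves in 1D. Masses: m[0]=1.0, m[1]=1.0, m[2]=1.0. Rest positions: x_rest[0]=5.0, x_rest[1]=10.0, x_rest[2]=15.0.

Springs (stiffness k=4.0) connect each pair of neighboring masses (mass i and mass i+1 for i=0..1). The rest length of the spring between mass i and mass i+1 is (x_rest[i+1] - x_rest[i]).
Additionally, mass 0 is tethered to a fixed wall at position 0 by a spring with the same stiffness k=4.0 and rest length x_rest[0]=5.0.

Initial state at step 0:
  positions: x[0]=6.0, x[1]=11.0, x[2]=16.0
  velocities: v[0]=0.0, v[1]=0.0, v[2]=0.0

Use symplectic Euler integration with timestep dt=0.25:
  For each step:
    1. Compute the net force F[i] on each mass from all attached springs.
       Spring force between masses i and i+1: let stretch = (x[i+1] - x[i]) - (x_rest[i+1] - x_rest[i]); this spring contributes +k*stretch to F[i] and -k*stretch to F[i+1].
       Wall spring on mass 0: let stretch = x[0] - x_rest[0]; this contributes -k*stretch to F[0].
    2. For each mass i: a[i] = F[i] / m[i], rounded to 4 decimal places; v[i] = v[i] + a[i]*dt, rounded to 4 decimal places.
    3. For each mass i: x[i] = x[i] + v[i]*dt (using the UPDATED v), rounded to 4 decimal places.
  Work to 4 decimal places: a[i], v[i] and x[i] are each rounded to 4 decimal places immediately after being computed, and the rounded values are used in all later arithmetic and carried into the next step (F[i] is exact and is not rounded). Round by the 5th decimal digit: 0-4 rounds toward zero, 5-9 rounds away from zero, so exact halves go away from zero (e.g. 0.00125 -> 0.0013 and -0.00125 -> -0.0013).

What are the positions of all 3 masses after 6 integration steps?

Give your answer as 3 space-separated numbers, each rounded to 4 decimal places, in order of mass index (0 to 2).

Step 0: x=[6.0000 11.0000 16.0000] v=[0.0000 0.0000 0.0000]
Step 1: x=[5.7500 11.0000 16.0000] v=[-1.0000 0.0000 0.0000]
Step 2: x=[5.3750 10.9375 16.0000] v=[-1.5000 -0.2500 0.0000]
Step 3: x=[5.0469 10.7500 15.9844] v=[-1.3125 -0.7500 -0.0625]
Step 4: x=[4.8828 10.4453 15.9102] v=[-0.6563 -1.2187 -0.2969]
Step 5: x=[4.8887 10.1162 15.7198] v=[0.0234 -1.3163 -0.7618]
Step 6: x=[4.9793 9.8812 15.3785] v=[0.3622 -0.9402 -1.3654]

Answer: 4.9793 9.8812 15.3785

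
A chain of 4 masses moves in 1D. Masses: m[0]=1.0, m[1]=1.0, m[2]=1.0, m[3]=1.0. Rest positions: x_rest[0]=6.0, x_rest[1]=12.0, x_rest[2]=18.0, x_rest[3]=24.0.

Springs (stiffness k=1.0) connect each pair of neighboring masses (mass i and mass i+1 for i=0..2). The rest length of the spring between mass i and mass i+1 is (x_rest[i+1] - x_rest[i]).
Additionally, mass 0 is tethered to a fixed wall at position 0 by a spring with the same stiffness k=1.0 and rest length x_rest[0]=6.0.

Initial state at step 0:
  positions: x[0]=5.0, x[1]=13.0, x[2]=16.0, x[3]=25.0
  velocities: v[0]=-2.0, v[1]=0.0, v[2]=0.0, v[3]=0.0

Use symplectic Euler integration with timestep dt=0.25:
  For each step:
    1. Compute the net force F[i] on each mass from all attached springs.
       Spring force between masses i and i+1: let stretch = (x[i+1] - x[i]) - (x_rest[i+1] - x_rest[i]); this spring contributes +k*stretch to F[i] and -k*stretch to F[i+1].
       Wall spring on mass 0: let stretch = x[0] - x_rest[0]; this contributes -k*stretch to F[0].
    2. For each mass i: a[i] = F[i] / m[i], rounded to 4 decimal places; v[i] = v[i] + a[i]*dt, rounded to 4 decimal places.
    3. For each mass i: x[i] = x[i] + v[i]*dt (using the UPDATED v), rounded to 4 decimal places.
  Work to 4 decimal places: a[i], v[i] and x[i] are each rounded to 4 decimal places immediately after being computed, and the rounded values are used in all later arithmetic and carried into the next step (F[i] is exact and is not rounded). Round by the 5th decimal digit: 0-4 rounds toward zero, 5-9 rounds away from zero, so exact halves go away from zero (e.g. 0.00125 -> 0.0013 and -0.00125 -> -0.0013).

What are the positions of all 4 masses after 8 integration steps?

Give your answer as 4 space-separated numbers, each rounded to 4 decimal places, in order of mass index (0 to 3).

Answer: 5.6374 10.0501 18.9111 22.9804

Derivation:
Step 0: x=[5.0000 13.0000 16.0000 25.0000] v=[-2.0000 0.0000 0.0000 0.0000]
Step 1: x=[4.6875 12.6875 16.3750 24.8125] v=[-1.2500 -1.2500 1.5000 -0.7500]
Step 2: x=[4.5820 12.1055 17.0469 24.4727] v=[-0.4219 -2.3281 2.6875 -1.3594]
Step 3: x=[4.6604 11.3621 17.8741 24.0437] v=[0.3135 -2.9736 3.3086 -1.7159]
Step 4: x=[4.8664 10.6069 18.6799 23.6041] v=[0.8238 -3.0210 3.2230 -1.7583]
Step 5: x=[5.1270 9.9974 19.2889 23.2318] v=[1.0423 -2.4379 2.4358 -1.4894]
Step 6: x=[5.3716 9.6643 19.5636 22.9880] v=[0.9782 -1.3326 1.0987 -0.9751]
Step 7: x=[5.5487 9.6816 19.4336 22.9052] v=[0.7085 0.0691 -0.5200 -0.3312]
Step 8: x=[5.6374 10.0501 18.9111 22.9804] v=[0.3546 1.4739 -2.0901 0.3009]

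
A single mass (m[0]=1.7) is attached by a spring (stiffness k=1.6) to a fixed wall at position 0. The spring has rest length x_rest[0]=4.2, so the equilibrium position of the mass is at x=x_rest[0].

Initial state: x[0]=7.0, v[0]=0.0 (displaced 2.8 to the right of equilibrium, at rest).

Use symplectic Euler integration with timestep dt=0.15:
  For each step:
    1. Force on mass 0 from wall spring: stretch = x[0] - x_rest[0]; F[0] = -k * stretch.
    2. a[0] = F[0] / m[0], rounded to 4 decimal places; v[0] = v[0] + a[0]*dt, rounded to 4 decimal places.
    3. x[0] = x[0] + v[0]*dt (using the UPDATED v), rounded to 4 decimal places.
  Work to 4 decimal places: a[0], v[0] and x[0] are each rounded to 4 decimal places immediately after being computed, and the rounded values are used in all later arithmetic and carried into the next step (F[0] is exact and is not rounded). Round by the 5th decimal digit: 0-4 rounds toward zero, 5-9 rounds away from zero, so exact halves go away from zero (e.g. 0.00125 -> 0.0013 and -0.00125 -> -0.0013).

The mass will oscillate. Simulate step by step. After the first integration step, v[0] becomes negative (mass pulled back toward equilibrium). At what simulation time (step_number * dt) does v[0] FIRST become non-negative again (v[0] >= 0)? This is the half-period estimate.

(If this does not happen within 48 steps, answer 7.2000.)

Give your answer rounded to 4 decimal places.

Step 0: x=[7.0000] v=[0.0000]
Step 1: x=[6.9407] v=[-0.3953]
Step 2: x=[6.8234] v=[-0.7822]
Step 3: x=[6.6505] v=[-1.1526]
Step 4: x=[6.4257] v=[-1.4986]
Step 5: x=[6.1538] v=[-1.8128]
Step 6: x=[5.8405] v=[-2.0886]
Step 7: x=[5.4925] v=[-2.3202]
Step 8: x=[5.1171] v=[-2.5027]
Step 9: x=[4.7223] v=[-2.6322]
Step 10: x=[4.3164] v=[-2.7059]
Step 11: x=[3.9081] v=[-2.7223]
Step 12: x=[3.5059] v=[-2.6811]
Step 13: x=[3.1184] v=[-2.5831]
Step 14: x=[2.7538] v=[-2.4304]
Step 15: x=[2.4199] v=[-2.2262]
Step 16: x=[2.1237] v=[-1.9749]
Step 17: x=[1.8714] v=[-1.6818]
Step 18: x=[1.6684] v=[-1.3531]
Step 19: x=[1.5190] v=[-0.9957]
Step 20: x=[1.4264] v=[-0.6172]
Step 21: x=[1.3926] v=[-0.2256]
Step 22: x=[1.4182] v=[0.1707]
First v>=0 after going negative at step 22, time=3.3000

Answer: 3.3000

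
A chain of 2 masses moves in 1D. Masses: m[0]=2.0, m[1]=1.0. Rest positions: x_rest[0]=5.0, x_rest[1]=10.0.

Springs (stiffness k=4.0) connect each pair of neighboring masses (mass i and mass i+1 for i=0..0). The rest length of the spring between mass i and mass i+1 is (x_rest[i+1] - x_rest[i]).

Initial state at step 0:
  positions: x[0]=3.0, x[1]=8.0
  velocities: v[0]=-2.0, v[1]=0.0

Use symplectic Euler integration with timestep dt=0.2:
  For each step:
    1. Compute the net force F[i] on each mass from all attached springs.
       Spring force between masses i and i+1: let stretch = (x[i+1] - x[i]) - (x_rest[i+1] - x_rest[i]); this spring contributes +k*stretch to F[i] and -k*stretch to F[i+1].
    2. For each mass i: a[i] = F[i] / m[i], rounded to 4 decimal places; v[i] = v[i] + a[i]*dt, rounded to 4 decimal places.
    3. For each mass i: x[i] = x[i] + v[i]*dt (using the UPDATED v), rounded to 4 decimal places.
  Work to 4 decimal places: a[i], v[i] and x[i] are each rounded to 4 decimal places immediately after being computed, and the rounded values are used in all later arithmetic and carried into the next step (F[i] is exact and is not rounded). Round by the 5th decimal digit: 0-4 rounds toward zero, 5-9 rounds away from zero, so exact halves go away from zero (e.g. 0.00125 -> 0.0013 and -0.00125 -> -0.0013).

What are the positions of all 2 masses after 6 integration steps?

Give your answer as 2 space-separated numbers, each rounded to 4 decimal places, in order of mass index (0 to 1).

Answer: 1.3519 6.4961

Derivation:
Step 0: x=[3.0000 8.0000] v=[-2.0000 0.0000]
Step 1: x=[2.6000 8.0000] v=[-2.0000 0.0000]
Step 2: x=[2.2320 7.9360] v=[-1.8400 -0.3200]
Step 3: x=[1.9203 7.7594] v=[-1.5584 -0.8832]
Step 4: x=[1.6757 7.4485] v=[-1.2228 -1.5545]
Step 5: x=[1.4930 7.0140] v=[-0.9137 -2.1727]
Step 6: x=[1.3519 6.4961] v=[-0.7053 -2.5895]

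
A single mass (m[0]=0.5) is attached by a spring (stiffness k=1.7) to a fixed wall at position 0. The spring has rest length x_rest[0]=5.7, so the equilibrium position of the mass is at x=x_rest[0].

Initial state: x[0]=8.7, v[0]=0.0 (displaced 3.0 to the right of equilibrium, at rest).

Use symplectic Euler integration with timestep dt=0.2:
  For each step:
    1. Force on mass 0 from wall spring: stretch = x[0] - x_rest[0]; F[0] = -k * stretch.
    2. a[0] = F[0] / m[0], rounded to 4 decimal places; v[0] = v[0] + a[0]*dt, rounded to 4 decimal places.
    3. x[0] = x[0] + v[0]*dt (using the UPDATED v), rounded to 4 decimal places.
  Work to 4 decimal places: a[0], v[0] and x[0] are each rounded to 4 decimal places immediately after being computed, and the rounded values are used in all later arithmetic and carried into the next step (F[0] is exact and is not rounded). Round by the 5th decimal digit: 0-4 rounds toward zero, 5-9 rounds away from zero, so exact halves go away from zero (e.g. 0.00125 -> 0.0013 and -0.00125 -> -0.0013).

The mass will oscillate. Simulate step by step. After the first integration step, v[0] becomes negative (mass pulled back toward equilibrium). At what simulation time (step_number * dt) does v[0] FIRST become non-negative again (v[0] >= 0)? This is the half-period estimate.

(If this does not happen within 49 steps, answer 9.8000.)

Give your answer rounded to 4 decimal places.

Step 0: x=[8.7000] v=[0.0000]
Step 1: x=[8.2920] v=[-2.0400]
Step 2: x=[7.5315] v=[-3.8026]
Step 3: x=[6.5219] v=[-5.0480]
Step 4: x=[5.4005] v=[-5.6069]
Step 5: x=[4.3199] v=[-5.4032]
Step 6: x=[3.4270] v=[-4.4647]
Step 7: x=[2.8432] v=[-2.9191]
Step 8: x=[2.6479] v=[-0.9765]
Step 9: x=[2.8677] v=[1.0989]
First v>=0 after going negative at step 9, time=1.8000

Answer: 1.8000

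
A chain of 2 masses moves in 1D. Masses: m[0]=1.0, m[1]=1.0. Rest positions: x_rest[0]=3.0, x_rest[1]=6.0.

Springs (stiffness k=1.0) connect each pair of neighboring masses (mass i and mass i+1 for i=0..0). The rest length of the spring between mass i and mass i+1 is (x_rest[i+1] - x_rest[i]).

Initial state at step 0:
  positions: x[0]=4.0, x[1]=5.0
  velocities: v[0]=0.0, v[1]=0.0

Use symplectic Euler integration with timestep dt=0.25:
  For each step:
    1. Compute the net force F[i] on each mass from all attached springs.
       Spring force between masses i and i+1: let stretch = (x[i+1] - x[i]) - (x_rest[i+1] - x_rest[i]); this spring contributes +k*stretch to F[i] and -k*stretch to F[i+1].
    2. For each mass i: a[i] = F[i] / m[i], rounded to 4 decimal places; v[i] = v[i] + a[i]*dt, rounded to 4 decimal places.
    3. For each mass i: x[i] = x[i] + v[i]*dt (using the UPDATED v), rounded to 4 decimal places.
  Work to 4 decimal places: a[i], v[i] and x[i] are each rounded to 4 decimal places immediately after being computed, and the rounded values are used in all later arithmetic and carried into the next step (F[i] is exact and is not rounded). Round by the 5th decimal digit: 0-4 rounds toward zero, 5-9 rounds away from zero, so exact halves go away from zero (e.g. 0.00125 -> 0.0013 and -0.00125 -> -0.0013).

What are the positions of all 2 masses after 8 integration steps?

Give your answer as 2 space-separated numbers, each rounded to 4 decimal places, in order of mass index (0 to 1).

Answer: 1.9914 7.0088

Derivation:
Step 0: x=[4.0000 5.0000] v=[0.0000 0.0000]
Step 1: x=[3.8750 5.1250] v=[-0.5000 0.5000]
Step 2: x=[3.6406 5.3594] v=[-0.9375 0.9375]
Step 3: x=[3.3262 5.6739] v=[-1.2578 1.2578]
Step 4: x=[2.9710 6.0291] v=[-1.4209 1.4209]
Step 5: x=[2.6194 6.3807] v=[-1.4064 1.4064]
Step 6: x=[2.3154 6.6847] v=[-1.2161 1.2161]
Step 7: x=[2.0970 6.9032] v=[-0.8738 0.8738]
Step 8: x=[1.9914 7.0088] v=[-0.4223 0.4223]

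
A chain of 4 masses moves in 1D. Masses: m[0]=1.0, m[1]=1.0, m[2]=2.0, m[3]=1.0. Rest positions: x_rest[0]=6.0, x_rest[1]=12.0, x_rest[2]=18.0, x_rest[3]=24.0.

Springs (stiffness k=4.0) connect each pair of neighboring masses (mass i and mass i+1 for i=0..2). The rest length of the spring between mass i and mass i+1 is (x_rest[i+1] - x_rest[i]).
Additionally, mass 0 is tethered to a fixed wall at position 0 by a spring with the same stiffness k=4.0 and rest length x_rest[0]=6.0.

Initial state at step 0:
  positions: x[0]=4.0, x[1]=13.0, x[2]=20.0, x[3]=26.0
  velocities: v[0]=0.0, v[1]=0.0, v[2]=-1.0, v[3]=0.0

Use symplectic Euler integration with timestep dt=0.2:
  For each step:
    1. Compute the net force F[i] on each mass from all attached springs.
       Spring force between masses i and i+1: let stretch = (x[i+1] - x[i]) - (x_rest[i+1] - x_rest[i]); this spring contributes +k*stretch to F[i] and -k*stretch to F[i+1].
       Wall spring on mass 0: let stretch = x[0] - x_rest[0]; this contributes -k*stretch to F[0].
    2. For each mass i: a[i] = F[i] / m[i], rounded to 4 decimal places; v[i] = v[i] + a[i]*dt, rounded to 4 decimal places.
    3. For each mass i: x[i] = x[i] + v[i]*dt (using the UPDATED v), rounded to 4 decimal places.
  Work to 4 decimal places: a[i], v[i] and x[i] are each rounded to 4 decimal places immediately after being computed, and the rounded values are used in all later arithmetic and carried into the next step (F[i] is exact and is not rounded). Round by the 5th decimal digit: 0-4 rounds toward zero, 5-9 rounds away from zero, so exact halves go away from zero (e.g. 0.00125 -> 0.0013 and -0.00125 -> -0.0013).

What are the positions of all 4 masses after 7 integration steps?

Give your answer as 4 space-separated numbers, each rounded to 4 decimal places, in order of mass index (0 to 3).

Answer: 6.9432 13.9868 17.8401 23.8905

Derivation:
Step 0: x=[4.0000 13.0000 20.0000 26.0000] v=[0.0000 0.0000 -1.0000 0.0000]
Step 1: x=[4.8000 12.6800 19.7200 26.0000] v=[4.0000 -1.6000 -1.4000 0.0000]
Step 2: x=[6.0928 12.2256 19.3792 25.9552] v=[6.4640 -2.2720 -1.7040 -0.2240]
Step 3: x=[7.3920 11.9345 18.9922 25.8182] v=[6.4960 -1.4554 -1.9350 -0.6848]
Step 4: x=[8.2353 12.0459 18.5867 25.5491] v=[4.2164 0.5568 -2.0277 -1.3456]
Step 5: x=[8.3706 12.5941 18.2149 25.1260] v=[0.6766 2.7410 -1.8591 -2.1155]
Step 6: x=[7.8424 13.3659 17.9463 24.5571] v=[-2.6411 3.8588 -1.3430 -2.8444]
Step 7: x=[6.9432 13.9868 17.8401 23.8905] v=[-4.4962 3.1043 -0.5308 -3.3330]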